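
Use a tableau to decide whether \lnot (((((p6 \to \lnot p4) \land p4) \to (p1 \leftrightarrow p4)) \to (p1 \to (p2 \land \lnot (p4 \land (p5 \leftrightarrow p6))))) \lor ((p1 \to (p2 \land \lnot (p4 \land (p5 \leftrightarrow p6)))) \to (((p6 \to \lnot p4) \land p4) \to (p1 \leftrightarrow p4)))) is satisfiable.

Unsatisfiable

Initial set: {\lnot (((((p6 \to \lnot p4) \land p4) \to (p1 \leftrightarrow p4)) \to (p1 \to (p2 \land \lnot (p4 \land (p5 \leftrightarrow p6))))) \lor ((p1 \to (p2 \land \lnot (p4 \land (p5 \leftrightarrow p6)))) \to (((p6 \to \lnot p4) \land p4) \to (p1 \leftrightarrow p4))))}.
\lnot (((((p6 \to \lnot p4) \land p4) \to (p1 \leftrightarrow p4)) \to (p1 \to (p2 \land \lnot (p4 \land (p5 \leftrightarrow p6))))) \lor ((p1 \to (p2 \land \lnot (p4 \land (p5 \leftrightarrow p6)))) \to (((p6 \to \lnot p4) \land p4) \to (p1 \leftrightarrow p4)))): α-rule — add \lnot ((((p6 \to \lnot p4) \land p4) \to (p1 \leftrightarrow p4)) \to (p1 \to (p2 \land \lnot (p4 \land (p5 \leftrightarrow p6))))), \lnot ((p1 \to (p2 \land \lnot (p4 \land (p5 \leftrightarrow p6)))) \to (((p6 \to \lnot p4) \land p4) \to (p1 \leftrightarrow p4))).
\lnot ((((p6 \to \lnot p4) \land p4) \to (p1 \leftrightarrow p4)) \to (p1 \to (p2 \land \lnot (p4 \land (p5 \leftrightarrow p6))))): α-rule — add (((p6 \to \lnot p4) \land p4) \to (p1 \leftrightarrow p4)), \lnot (p1 \to (p2 \land \lnot (p4 \land (p5 \leftrightarrow p6)))).
\lnot ((p1 \to (p2 \land \lnot (p4 \land (p5 \leftrightarrow p6)))) \to (((p6 \to \lnot p4) \land p4) \to (p1 \leftrightarrow p4))): α-rule — add (p1 \to (p2 \land \lnot (p4 \land (p5 \leftrightarrow p6)))), \lnot (((p6 \to \lnot p4) \land p4) \to (p1 \leftrightarrow p4)).
\lnot (p1 \to (p2 \land \lnot (p4 \land (p5 \leftrightarrow p6)))): α-rule — add p1, \lnot (p2 \land \lnot (p4 \land (p5 \leftrightarrow p6))).
\lnot (((p6 \to \lnot p4) \land p4) \to (p1 \leftrightarrow p4)): α-rule — add ((p6 \to \lnot p4) \land p4), \lnot (p1 \leftrightarrow p4).
((p6 \to \lnot p4) \land p4): α-rule — add (p6 \to \lnot p4), p4.
(((p6 \to \lnot p4) \land p4) \to (p1 \leftrightarrow p4)): β-rule — branch into \lnot ((p6 \to \lnot p4) \land p4)  //  (p1 \leftrightarrow p4).
  branch 1 (add \lnot ((p6 \to \lnot p4) \land p4)):
    (p1 \to (p2 \land \lnot (p4 \land (p5 \leftrightarrow p6)))): β-rule — branch into \lnot p1  //  (p2 \land \lnot (p4 \land (p5 \leftrightarrow p6))).
      branch 1.1 (add \lnot p1):
        × closes — contains both p1 and \lnot p1.
      branch 1.2 (add (p2 \land \lnot (p4 \land (p5 \leftrightarrow p6)))):
        (p2 \land \lnot (p4 \land (p5 \leftrightarrow p6))): α-rule — add p2, \lnot (p4 \land (p5 \leftrightarrow p6)).
        \lnot (p2 \land \lnot (p4 \land (p5 \leftrightarrow p6))): β-rule — branch into \lnot p2  //  \lnot \lnot (p4 \land (p5 \leftrightarrow p6)).
          branch 1.2.1 (add \lnot p2):
            × closes — contains both p2 and \lnot p2.
          branch 1.2.2 (add \lnot \lnot (p4 \land (p5 \leftrightarrow p6))):
            \lnot \lnot (p4 \land (p5 \leftrightarrow p6)): α-rule — add p4, (p5 \leftrightarrow p6).
            \lnot (p1 \leftrightarrow p4): β-rule — branch into p1, \lnot p4  //  \lnot p1, p4.
              branch 1.2.2.1 (add p1, \lnot p4):
                × closes — contains both p4 and \lnot p4.
              branch 1.2.2.2 (add \lnot p1, p4):
                × closes — contains both p1 and \lnot p1.
  branch 2 (add (p1 \leftrightarrow p4)):
    (p1 \to (p2 \land \lnot (p4 \land (p5 \leftrightarrow p6)))): β-rule — branch into \lnot p1  //  (p2 \land \lnot (p4 \land (p5 \leftrightarrow p6))).
      branch 2.1 (add \lnot p1):
        × closes — contains both p1 and \lnot p1.
      branch 2.2 (add (p2 \land \lnot (p4 \land (p5 \leftrightarrow p6)))):
        (p2 \land \lnot (p4 \land (p5 \leftrightarrow p6))): α-rule — add p2, \lnot (p4 \land (p5 \leftrightarrow p6)).
        \lnot (p2 \land \lnot (p4 \land (p5 \leftrightarrow p6))): β-rule — branch into \lnot p2  //  \lnot \lnot (p4 \land (p5 \leftrightarrow p6)).
          branch 2.2.1 (add \lnot p2):
            × closes — contains both p2 and \lnot p2.
          branch 2.2.2 (add \lnot \lnot (p4 \land (p5 \leftrightarrow p6))):
            \lnot \lnot (p4 \land (p5 \leftrightarrow p6)): α-rule — add p4, (p5 \leftrightarrow p6).
            \lnot (p1 \leftrightarrow p4): β-rule — branch into p1, \lnot p4  //  \lnot p1, p4.
              branch 2.2.2.1 (add p1, \lnot p4):
                × closes — contains both p4 and \lnot p4.
              branch 2.2.2.2 (add \lnot p1, p4):
                × closes — contains both p1 and \lnot p1.
All 8 branches close.
Every branch closed; the formula is unsatisfiable.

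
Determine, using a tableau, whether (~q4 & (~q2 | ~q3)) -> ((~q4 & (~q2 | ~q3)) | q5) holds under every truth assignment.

Assume the negation and expand:
Initial set: {~((~q4 & (~q2 | ~q3)) -> ((~q4 & (~q2 | ~q3)) | q5))}.
~((~q4 & (~q2 | ~q3)) -> ((~q4 & (~q2 | ~q3)) | q5)): α-rule — add (~q4 & (~q2 | ~q3)), ~((~q4 & (~q2 | ~q3)) | q5).
(~q4 & (~q2 | ~q3)): α-rule — add ~q4, (~q2 | ~q3).
~((~q4 & (~q2 | ~q3)) | q5): α-rule — add ~(~q4 & (~q2 | ~q3)), ~q5.
(~q2 | ~q3): β-rule — branch into ~q2  //  ~q3.
  branch 1 (add ~q2):
    ~(~q4 & (~q2 | ~q3)): β-rule — branch into ~~q4  //  ~(~q2 | ~q3).
      branch 1.1 (add ~~q4):
        × closes — contains both q4 and ~q4.
      branch 1.2 (add ~(~q2 | ~q3)):
        ~(~q2 | ~q3): α-rule — add ~~q2, ~~q3.
        × closes — contains both q2 and ~q2.
  branch 2 (add ~q3):
    ~(~q4 & (~q2 | ~q3)): β-rule — branch into ~~q4  //  ~(~q2 | ~q3).
      branch 2.1 (add ~~q4):
        × closes — contains both q4 and ~q4.
      branch 2.2 (add ~(~q2 | ~q3)):
        ~(~q2 | ~q3): α-rule — add ~~q2, ~~q3.
        × closes — contains both q3 and ~q3.
All 4 branches close.
Every branch closed, so the negation is unsatisfiable and the formula is valid.

Valid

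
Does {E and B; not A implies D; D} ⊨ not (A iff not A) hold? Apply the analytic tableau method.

Initial set: {(E and B); (not A implies D); D; not not (A iff not A)}.
(E and B): α-rule — add E, B.
(not A implies D): β-rule — branch into not not A  //  D.
  branch 1 (add not not A):
    not not (A iff not A): β-rule — branch into A, not A  //  not A, not not A.
      branch 1.1 (add A, not A):
        × closes — contains both A and not A.
      branch 1.2 (add not A, not not A):
        × closes — contains both A and not A.
  branch 2 (add D):
    not not (A iff not A): β-rule — branch into A, not A  //  not A, not not A.
      branch 2.1 (add A, not A):
        × closes — contains both A and not A.
      branch 2.2 (add not A, not not A):
        × closes — contains both A and not A.
All 4 branches close.
Every branch closed, so the premises entail the conclusion.

Yes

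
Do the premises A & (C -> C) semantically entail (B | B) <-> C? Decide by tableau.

Initial set: {(A & (C -> C)); ~((B | B) <-> C)}.
(A & (C -> C)): α-rule — add A, (C -> C).
~((B | B) <-> C): β-rule — branch into (B | B), ~C  //  ~(B | B), C.
  branch 1 (add (B | B), ~C):
    (C -> C): β-rule — branch into ~C  //  C.
      branch 1.1 (add ~C):
        (B | B): β-rule — branch into B  //  B.
          branch 1.1.1 (add B):
            ○ open, literals {A=T, B=T, C=F}.
          branch 1.1.2 (add B):
            ○ open, literals {A=T, B=T, C=F}.
      branch 1.2 (add C):
        × closes — contains both C and ~C.
  branch 2 (add ~(B | B), C):
    ~(B | B): α-rule — add ~B, ~B.
    (C -> C): β-rule — branch into ~C  //  C.
      branch 2.1 (add ~C):
        × closes — contains both C and ~C.
      branch 2.2 (add C):
        ○ open, literals {A=T, B=F, C=T}.
2 branches closed, 3 open.
An open branch gives a countermodel: A=T, B=T, C=F (unmentioned atoms arbitrary); the premises hold there but the conclusion fails.

No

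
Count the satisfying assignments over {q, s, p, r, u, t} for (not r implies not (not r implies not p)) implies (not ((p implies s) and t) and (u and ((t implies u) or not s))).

Initial set: {((not r implies not (not r implies not p)) implies (not ((p implies s) and t) and (u and ((t implies u) or not s))))}.
((not r implies not (not r implies not p)) implies (not ((p implies s) and t) and (u and ((t implies u) or not s)))): β-rule — branch into not (not r implies not (not r implies not p))  //  (not ((p implies s) and t) and (u and ((t implies u) or not s))).
  branch 1 (add not (not r implies not (not r implies not p))):
    not (not r implies not (not r implies not p)): α-rule — add not r, not not (not r implies not p).
    not not (not r implies not p): β-rule — branch into not not r  //  not p.
      branch 1.1 (add not not r):
        × closes — contains both r and not r.
      branch 1.2 (add not p):
        ○ open, literals {p=0, r=0}.
  branch 2 (add (not ((p implies s) and t) and (u and ((t implies u) or not s)))):
    (not ((p implies s) and t) and (u and ((t implies u) or not s))): α-rule — add not ((p implies s) and t), (u and ((t implies u) or not s)).
    (u and ((t implies u) or not s)): α-rule — add u, ((t implies u) or not s).
    not ((p implies s) and t): β-rule — branch into not (p implies s)  //  not t.
      branch 2.1 (add not (p implies s)):
        not (p implies s): α-rule — add p, not s.
        ((t implies u) or not s): β-rule — branch into (t implies u)  //  not s.
          branch 2.1.1 (add (t implies u)):
            (t implies u): β-rule — branch into not t  //  u.
              branch 2.1.1.1 (add not t):
                ○ open, literals {p=1, s=0, t=0, u=1}.
              branch 2.1.1.2 (add u):
                ○ open, literals {p=1, s=0, u=1}.
          branch 2.1.2 (add not s):
            ○ open, literals {p=1, s=0, u=1}.
      branch 2.2 (add not t):
        ((t implies u) or not s): β-rule — branch into (t implies u)  //  not s.
          branch 2.2.1 (add (t implies u)):
            (t implies u): β-rule — branch into not t  //  u.
              branch 2.2.1.1 (add not t):
                ○ open, literals {t=0, u=1}.
              branch 2.2.1.2 (add u):
                ○ open, literals {t=0, u=1}.
          branch 2.2.2 (add not s):
            ○ open, literals {s=0, t=0, u=1}.
1 branch closed, 7 open.
Each open branch fixes some atoms; the unmentioned ones are free. Counting distinct full assignments: branch {p=0, r=0} (q, s, u, t) contributes 16 new; branch {p=1, s=0, t=0, u=1} (q, r) contributes 4 new; branch {p=1, s=0, u=1} (q, r, t) contributes 4 new; branch {p=1, s=0, u=1} (q, r, t) contributes 0 new; branch {t=0, u=1} (q, s, p, r) contributes 8 new; branch {t=0, u=1} (q, s, p, r) contributes 0 new; branch {s=0, t=0, u=1} (q, p, r) contributes 0 new. Total: 32.

32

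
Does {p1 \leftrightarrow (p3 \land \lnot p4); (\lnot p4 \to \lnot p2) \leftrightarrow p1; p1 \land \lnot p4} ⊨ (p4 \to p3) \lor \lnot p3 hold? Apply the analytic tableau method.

Initial set: {(p1 \leftrightarrow (p3 \land \lnot p4)); ((\lnot p4 \to \lnot p2) \leftrightarrow p1); (p1 \land \lnot p4); \lnot ((p4 \to p3) \lor \lnot p3)}.
(p1 \land \lnot p4): α-rule — add p1, \lnot p4.
\lnot ((p4 \to p3) \lor \lnot p3): α-rule — add \lnot (p4 \to p3), \lnot \lnot p3.
\lnot (p4 \to p3): α-rule — add p4, \lnot p3.
× closes — contains both p4 and \lnot p4.
All 1 branch closes.
Every branch closed, so the premises entail the conclusion.

Yes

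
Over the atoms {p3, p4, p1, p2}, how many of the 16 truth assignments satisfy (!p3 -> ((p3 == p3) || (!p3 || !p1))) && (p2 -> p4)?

12

Initial set: {((!p3 -> ((p3 == p3) || (!p3 || !p1))) && (p2 -> p4))}.
((!p3 -> ((p3 == p3) || (!p3 || !p1))) && (p2 -> p4)): α-rule — add (!p3 -> ((p3 == p3) || (!p3 || !p1))), (p2 -> p4).
(!p3 -> ((p3 == p3) || (!p3 || !p1))): β-rule — branch into !!p3  //  ((p3 == p3) || (!p3 || !p1)).
  branch 1 (add !!p3):
    (p2 -> p4): β-rule — branch into !p2  //  p4.
      branch 1.1 (add !p2):
        ○ open, literals {p2=false, p3=true}.
      branch 1.2 (add p4):
        ○ open, literals {p3=true, p4=true}.
  branch 2 (add ((p3 == p3) || (!p3 || !p1))):
    (p2 -> p4): β-rule — branch into !p2  //  p4.
      branch 2.1 (add !p2):
        ((p3 == p3) || (!p3 || !p1)): β-rule — branch into (p3 == p3)  //  (!p3 || !p1).
          branch 2.1.1 (add (p3 == p3)):
            (p3 == p3): β-rule — branch into p3, p3  //  !p3, !p3.
              branch 2.1.1.1 (add p3, p3):
                ○ open, literals {p2=false, p3=true}.
              branch 2.1.1.2 (add !p3, !p3):
                ○ open, literals {p2=false, p3=false}.
          branch 2.1.2 (add (!p3 || !p1)):
            (!p3 || !p1): β-rule — branch into !p3  //  !p1.
              branch 2.1.2.1 (add !p3):
                ○ open, literals {p2=false, p3=false}.
              branch 2.1.2.2 (add !p1):
                ○ open, literals {p1=false, p2=false}.
      branch 2.2 (add p4):
        ((p3 == p3) || (!p3 || !p1)): β-rule — branch into (p3 == p3)  //  (!p3 || !p1).
          branch 2.2.1 (add (p3 == p3)):
            (p3 == p3): β-rule — branch into p3, p3  //  !p3, !p3.
              branch 2.2.1.1 (add p3, p3):
                ○ open, literals {p3=true, p4=true}.
              branch 2.2.1.2 (add !p3, !p3):
                ○ open, literals {p3=false, p4=true}.
          branch 2.2.2 (add (!p3 || !p1)):
            (!p3 || !p1): β-rule — branch into !p3  //  !p1.
              branch 2.2.2.1 (add !p3):
                ○ open, literals {p3=false, p4=true}.
              branch 2.2.2.2 (add !p1):
                ○ open, literals {p1=false, p4=true}.
0 branches closed, 10 open.
Each open branch fixes some atoms; the unmentioned ones are free. Counting distinct full assignments: branch {p2=false, p3=true} (p4, p1) contributes 4 new; branch {p3=true, p4=true} (p1, p2) contributes 2 new; branch {p2=false, p3=true} (p4, p1) contributes 0 new; branch {p2=false, p3=false} (p4, p1) contributes 4 new; branch {p2=false, p3=false} (p4, p1) contributes 0 new; branch {p1=false, p2=false} (p3, p4) contributes 0 new; branch {p3=true, p4=true} (p1, p2) contributes 0 new; branch {p3=false, p4=true} (p1, p2) contributes 2 new; branch {p3=false, p4=true} (p1, p2) contributes 0 new; branch {p1=false, p4=true} (p3, p2) contributes 0 new. Total: 12.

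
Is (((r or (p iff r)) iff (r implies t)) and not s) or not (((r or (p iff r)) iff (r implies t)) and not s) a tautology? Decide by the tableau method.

Assume the negation and expand:
Initial set: {not ((((r or (p iff r)) iff (r implies t)) and not s) or not (((r or (p iff r)) iff (r implies t)) and not s))}.
not ((((r or (p iff r)) iff (r implies t)) and not s) or not (((r or (p iff r)) iff (r implies t)) and not s)): α-rule — add not (((r or (p iff r)) iff (r implies t)) and not s), not not (((r or (p iff r)) iff (r implies t)) and not s).
not not (((r or (p iff r)) iff (r implies t)) and not s): α-rule — add ((r or (p iff r)) iff (r implies t)), not s.
not (((r or (p iff r)) iff (r implies t)) and not s): β-rule — branch into not ((r or (p iff r)) iff (r implies t))  //  not not s.
  branch 1 (add not ((r or (p iff r)) iff (r implies t))):
    ((r or (p iff r)) iff (r implies t)): β-rule — branch into (r or (p iff r)), (r implies t)  //  not (r or (p iff r)), not (r implies t).
      branch 1.1 (add (r or (p iff r)), (r implies t)):
        not ((r or (p iff r)) iff (r implies t)): β-rule — branch into (r or (p iff r)), not (r implies t)  //  not (r or (p iff r)), (r implies t).
          branch 1.1.1 (add (r or (p iff r)), not (r implies t)):
            not (r implies t): α-rule — add r, not t.
            (r or (p iff r)): β-rule — branch into r  //  (p iff r).
              branch 1.1.1.1 (add r):
                (r implies t): β-rule — branch into not r  //  t.
                  branch 1.1.1.1.1 (add not r):
                    × closes — contains both r and not r.
                  branch 1.1.1.1.2 (add t):
                    × closes — contains both t and not t.
              branch 1.1.1.2 (add (p iff r)):
                (r implies t): β-rule — branch into not r  //  t.
                  branch 1.1.1.2.1 (add not r):
                    × closes — contains both r and not r.
                  branch 1.1.1.2.2 (add t):
                    × closes — contains both t and not t.
          branch 1.1.2 (add not (r or (p iff r)), (r implies t)):
            not (r or (p iff r)): α-rule — add not r, not (p iff r).
            (r or (p iff r)): β-rule — branch into r  //  (p iff r).
              branch 1.1.2.1 (add r):
                × closes — contains both r and not r.
              branch 1.1.2.2 (add (p iff r)):
                (r implies t): β-rule — branch into not r  //  t.
                  branch 1.1.2.2.1 (add not r):
                    (r implies t): β-rule — branch into not r  //  t.
                      branch 1.1.2.2.1.1 (add not r):
                        not (p iff r): β-rule — branch into p, not r  //  not p, r.
                          branch 1.1.2.2.1.1.1 (add p, not r):
                            (p iff r): β-rule — branch into p, r  //  not p, not r.
                              branch 1.1.2.2.1.1.1.1 (add p, r):
                                × closes — contains both r and not r.
                              branch 1.1.2.2.1.1.1.2 (add not p, not r):
                                × closes — contains both p and not p.
                          branch 1.1.2.2.1.1.2 (add not p, r):
                            × closes — contains both r and not r.
                      branch 1.1.2.2.1.2 (add t):
                        not (p iff r): β-rule — branch into p, not r  //  not p, r.
                          branch 1.1.2.2.1.2.1 (add p, not r):
                            (p iff r): β-rule — branch into p, r  //  not p, not r.
                              branch 1.1.2.2.1.2.1.1 (add p, r):
                                × closes — contains both r and not r.
                              branch 1.1.2.2.1.2.1.2 (add not p, not r):
                                × closes — contains both p and not p.
                          branch 1.1.2.2.1.2.2 (add not p, r):
                            × closes — contains both r and not r.
                  branch 1.1.2.2.2 (add t):
                    (r implies t): β-rule — branch into not r  //  t.
                      branch 1.1.2.2.2.1 (add not r):
                        not (p iff r): β-rule — branch into p, not r  //  not p, r.
                          branch 1.1.2.2.2.1.1 (add p, not r):
                            (p iff r): β-rule — branch into p, r  //  not p, not r.
                              branch 1.1.2.2.2.1.1.1 (add p, r):
                                × closes — contains both r and not r.
                              branch 1.1.2.2.2.1.1.2 (add not p, not r):
                                × closes — contains both p and not p.
                          branch 1.1.2.2.2.1.2 (add not p, r):
                            × closes — contains both r and not r.
                      branch 1.1.2.2.2.2 (add t):
                        not (p iff r): β-rule — branch into p, not r  //  not p, r.
                          branch 1.1.2.2.2.2.1 (add p, not r):
                            (p iff r): β-rule — branch into p, r  //  not p, not r.
                              branch 1.1.2.2.2.2.1.1 (add p, r):
                                × closes — contains both r and not r.
                              branch 1.1.2.2.2.2.1.2 (add not p, not r):
                                × closes — contains both p and not p.
                          branch 1.1.2.2.2.2.2 (add not p, r):
                            × closes — contains both r and not r.
      branch 1.2 (add not (r or (p iff r)), not (r implies t)):
        not (r or (p iff r)): α-rule — add not r, not (p iff r).
        not (r implies t): α-rule — add r, not t.
        × closes — contains both r and not r.
  branch 2 (add not not s):
    × closes — contains both s and not s.
All 19 branches close.
Every branch closed, so the negation is unsatisfiable and the formula is valid.

Valid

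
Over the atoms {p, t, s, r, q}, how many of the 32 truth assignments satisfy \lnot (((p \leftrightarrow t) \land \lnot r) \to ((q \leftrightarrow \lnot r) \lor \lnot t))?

2

Initial set: {\lnot (((p \leftrightarrow t) \land \lnot r) \to ((q \leftrightarrow \lnot r) \lor \lnot t))}.
\lnot (((p \leftrightarrow t) \land \lnot r) \to ((q \leftrightarrow \lnot r) \lor \lnot t)): α-rule — add ((p \leftrightarrow t) \land \lnot r), \lnot ((q \leftrightarrow \lnot r) \lor \lnot t).
((p \leftrightarrow t) \land \lnot r): α-rule — add (p \leftrightarrow t), \lnot r.
\lnot ((q \leftrightarrow \lnot r) \lor \lnot t): α-rule — add \lnot (q \leftrightarrow \lnot r), \lnot \lnot t.
(p \leftrightarrow t): β-rule — branch into p, t  //  \lnot p, \lnot t.
  branch 1 (add p, t):
    \lnot (q \leftrightarrow \lnot r): β-rule — branch into q, \lnot \lnot r  //  \lnot q, \lnot r.
      branch 1.1 (add q, \lnot \lnot r):
        × closes — contains both r and \lnot r.
      branch 1.2 (add \lnot q, \lnot r):
        ○ open, literals {p=T, q=F, r=F, t=T}.
  branch 2 (add \lnot p, \lnot t):
    × closes — contains both t and \lnot t.
2 branches closed, 1 open.
Each open branch fixes some atoms; the unmentioned ones are free. Counting distinct full assignments: branch {p=T, q=F, r=F, t=T} (s) contributes 2 new. Total: 2.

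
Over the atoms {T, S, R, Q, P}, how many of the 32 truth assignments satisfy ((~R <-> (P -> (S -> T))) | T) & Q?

Initial set: {T (((~R <-> (P -> (S -> T))) | T) & Q)}.
T (((~R <-> (P -> (S -> T))) | T) & Q): α-rule — add T ((~R <-> (P -> (S -> T))) | T), T Q.
T ((~R <-> (P -> (S -> T))) | T): β-rule — branch into T (~R <-> (P -> (S -> T)))  //  T T.
  branch 1 (add T (~R <-> (P -> (S -> T)))):
    T (~R <-> (P -> (S -> T))): β-rule — branch into T ~R, T (P -> (S -> T))  //  F ~R, F (P -> (S -> T)).
      branch 1.1 (add T ~R, T (P -> (S -> T))):
        T (P -> (S -> T)): β-rule — branch into F P  //  T (S -> T).
          branch 1.1.1 (add F P):
            ○ open, literals {P=false, Q=true, R=false}.
          branch 1.1.2 (add T (S -> T)):
            T (S -> T): β-rule — branch into F S  //  T T.
              branch 1.1.2.1 (add F S):
                ○ open, literals {Q=true, R=false, S=false}.
              branch 1.1.2.2 (add T T):
                ○ open, literals {Q=true, R=false, T=true}.
      branch 1.2 (add F ~R, F (P -> (S -> T))):
        F (P -> (S -> T)): α-rule — add T P, F (S -> T).
        F (S -> T): α-rule — add T S, F T.
        ○ open, literals {P=true, Q=true, R=true, S=true, T=false}.
  branch 2 (add T T):
    ○ open, literals {Q=true, T=true}.
0 branches closed, 5 open.
Each open branch fixes some atoms; the unmentioned ones are free. Counting distinct full assignments: branch {P=false, Q=true, R=false} (T, S) contributes 4 new; branch {Q=true, R=false, S=false} (T, P) contributes 2 new; branch {Q=true, R=false, T=true} (S, P) contributes 1 new; branch {P=true, Q=true, R=true, S=true, T=false} (none free) contributes 1 new; branch {Q=true, T=true} (S, R, P) contributes 4 new. Total: 12.

12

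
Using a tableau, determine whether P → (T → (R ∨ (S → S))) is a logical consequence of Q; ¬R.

Initial set: {T Q; T ¬R; F (P → (T → (R ∨ (S → S))))}.
F (P → (T → (R ∨ (S → S)))): α-rule — add T P, F (T → (R ∨ (S → S))).
F (T → (R ∨ (S → S))): α-rule — add T T, F (R ∨ (S → S)).
F (R ∨ (S → S)): α-rule — add F R, F (S → S).
F (S → S): α-rule — add T S, F S.
× closes — contains both S and ¬S.
All 1 branch closes.
Every branch closed, so the premises entail the conclusion.

Yes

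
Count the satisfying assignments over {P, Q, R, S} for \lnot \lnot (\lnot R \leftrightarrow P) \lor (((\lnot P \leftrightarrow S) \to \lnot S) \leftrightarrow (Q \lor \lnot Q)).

14

Initial set: {T (\lnot \lnot (\lnot R \leftrightarrow P) \lor (((\lnot P \leftrightarrow S) \to \lnot S) \leftrightarrow (Q \lor \lnot Q)))}.
T (\lnot \lnot (\lnot R \leftrightarrow P) \lor (((\lnot P \leftrightarrow S) \to \lnot S) \leftrightarrow (Q \lor \lnot Q))): β-rule — branch into T \lnot \lnot (\lnot R \leftrightarrow P)  //  T (((\lnot P \leftrightarrow S) \to \lnot S) \leftrightarrow (Q \lor \lnot Q)).
  branch 1 (add T \lnot \lnot (\lnot R \leftrightarrow P)):
    T \lnot \lnot (\lnot R \leftrightarrow P): drop double negation, giving T (\lnot R \leftrightarrow P).
    T (\lnot R \leftrightarrow P): β-rule — branch into T \lnot R, T P  //  F \lnot R, F P.
      branch 1.1 (add T \lnot R, T P):
        ○ open, literals {P=T, R=F}.
      branch 1.2 (add F \lnot R, F P):
        ○ open, literals {P=F, R=T}.
  branch 2 (add T (((\lnot P \leftrightarrow S) \to \lnot S) \leftrightarrow (Q \lor \lnot Q))):
    T (((\lnot P \leftrightarrow S) \to \lnot S) \leftrightarrow (Q \lor \lnot Q)): β-rule — branch into T ((\lnot P \leftrightarrow S) \to \lnot S), T (Q \lor \lnot Q)  //  F ((\lnot P \leftrightarrow S) \to \lnot S), F (Q \lor \lnot Q).
      branch 2.1 (add T ((\lnot P \leftrightarrow S) \to \lnot S), T (Q \lor \lnot Q)):
        T ((\lnot P \leftrightarrow S) \to \lnot S): β-rule — branch into F (\lnot P \leftrightarrow S)  //  T \lnot S.
          branch 2.1.1 (add F (\lnot P \leftrightarrow S)):
            T (Q \lor \lnot Q): β-rule — branch into T Q  //  T \lnot Q.
              branch 2.1.1.1 (add T Q):
                F (\lnot P \leftrightarrow S): β-rule — branch into T \lnot P, F S  //  F \lnot P, T S.
                  branch 2.1.1.1.1 (add T \lnot P, F S):
                    ○ open, literals {P=F, Q=T, S=F}.
                  branch 2.1.1.1.2 (add F \lnot P, T S):
                    ○ open, literals {P=T, Q=T, S=T}.
              branch 2.1.1.2 (add T \lnot Q):
                F (\lnot P \leftrightarrow S): β-rule — branch into T \lnot P, F S  //  F \lnot P, T S.
                  branch 2.1.1.2.1 (add T \lnot P, F S):
                    ○ open, literals {P=F, Q=F, S=F}.
                  branch 2.1.1.2.2 (add F \lnot P, T S):
                    ○ open, literals {P=T, Q=F, S=T}.
          branch 2.1.2 (add T \lnot S):
            T (Q \lor \lnot Q): β-rule — branch into T Q  //  T \lnot Q.
              branch 2.1.2.1 (add T Q):
                ○ open, literals {Q=T, S=F}.
              branch 2.1.2.2 (add T \lnot Q):
                ○ open, literals {Q=F, S=F}.
      branch 2.2 (add F ((\lnot P \leftrightarrow S) \to \lnot S), F (Q \lor \lnot Q)):
        F ((\lnot P \leftrightarrow S) \to \lnot S): α-rule — add T (\lnot P \leftrightarrow S), F \lnot S.
        F (Q \lor \lnot Q): α-rule — add F Q, F \lnot Q.
        × closes — contains both Q and \lnot Q.
1 branch closed, 8 open.
Each open branch fixes some atoms; the unmentioned ones are free. Counting distinct full assignments: branch {P=T, R=F} (Q, S) contributes 4 new; branch {P=F, R=T} (Q, S) contributes 4 new; branch {P=F, Q=T, S=F} (R) contributes 1 new; branch {P=T, Q=T, S=T} (R) contributes 1 new; branch {P=F, Q=F, S=F} (R) contributes 1 new; branch {P=T, Q=F, S=T} (R) contributes 1 new; branch {Q=T, S=F} (P, R) contributes 1 new; branch {Q=F, S=F} (P, R) contributes 1 new. Total: 14.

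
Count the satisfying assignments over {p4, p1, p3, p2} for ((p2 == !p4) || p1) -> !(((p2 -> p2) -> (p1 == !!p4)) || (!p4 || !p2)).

4

Initial set: {(((p2 == !p4) || p1) -> !(((p2 -> p2) -> (p1 == !!p4)) || (!p4 || !p2)))}.
(((p2 == !p4) || p1) -> !(((p2 -> p2) -> (p1 == !!p4)) || (!p4 || !p2))): β-rule — branch into !((p2 == !p4) || p1)  //  !(((p2 -> p2) -> (p1 == !!p4)) || (!p4 || !p2)).
  branch 1 (add !((p2 == !p4) || p1)):
    !((p2 == !p4) || p1): α-rule — add !(p2 == !p4), !p1.
    !(p2 == !p4): β-rule — branch into p2, !!p4  //  !p2, !p4.
      branch 1.1 (add p2, !!p4):
        ○ open, literals {p1=0, p2=1, p4=1}.
      branch 1.2 (add !p2, !p4):
        ○ open, literals {p1=0, p2=0, p4=0}.
  branch 2 (add !(((p2 -> p2) -> (p1 == !!p4)) || (!p4 || !p2))):
    !(((p2 -> p2) -> (p1 == !!p4)) || (!p4 || !p2)): α-rule — add !((p2 -> p2) -> (p1 == !!p4)), !(!p4 || !p2).
    !((p2 -> p2) -> (p1 == !!p4)): α-rule — add (p2 -> p2), !(p1 == !!p4).
    !(!p4 || !p2): α-rule — add !!p4, !!p2.
    (p2 -> p2): β-rule — branch into !p2  //  p2.
      branch 2.1 (add !p2):
        × closes — contains both p2 and !p2.
      branch 2.2 (add p2):
        !(p1 == !!p4): β-rule — branch into p1, !!!p4  //  !p1, !!p4.
          branch 2.2.1 (add p1, !!!p4):
            !!!p4: drop double negation, giving !p4.
            × closes — contains both p4 and !p4.
          branch 2.2.2 (add !p1, !!p4):
            !!p4: drop double negation, giving p4.
            ○ open, literals {p1=0, p2=1, p4=1}.
2 branches closed, 3 open.
Each open branch fixes some atoms; the unmentioned ones are free. Counting distinct full assignments: branch {p1=0, p2=1, p4=1} (p3) contributes 2 new; branch {p1=0, p2=0, p4=0} (p3) contributes 2 new; branch {p1=0, p2=1, p4=1} (p3) contributes 0 new. Total: 4.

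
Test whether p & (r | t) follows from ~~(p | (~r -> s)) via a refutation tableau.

Initial set: {~~(p | (~r -> s)); ~(p & (r | t))}.
~~(p | (~r -> s)): drop double negation, giving (p | (~r -> s)).
~(p & (r | t)): β-rule — branch into ~p  //  ~(r | t).
  branch 1 (add ~p):
    (p | (~r -> s)): β-rule — branch into p  //  (~r -> s).
      branch 1.1 (add p):
        × closes — contains both p and ~p.
      branch 1.2 (add (~r -> s)):
        (~r -> s): β-rule — branch into ~~r  //  s.
          branch 1.2.1 (add ~~r):
            ○ open, literals {p=0, r=1}.
          branch 1.2.2 (add s):
            ○ open, literals {p=0, s=1}.
  branch 2 (add ~(r | t)):
    ~(r | t): α-rule — add ~r, ~t.
    (p | (~r -> s)): β-rule — branch into p  //  (~r -> s).
      branch 2.1 (add p):
        ○ open, literals {p=1, r=0, t=0}.
      branch 2.2 (add (~r -> s)):
        (~r -> s): β-rule — branch into ~~r  //  s.
          branch 2.2.1 (add ~~r):
            × closes — contains both r and ~r.
          branch 2.2.2 (add s):
            ○ open, literals {r=0, s=1, t=0}.
2 branches closed, 4 open.
An open branch gives a countermodel: p=0, r=1 (unmentioned atoms arbitrary); the premises hold there but the conclusion fails.

No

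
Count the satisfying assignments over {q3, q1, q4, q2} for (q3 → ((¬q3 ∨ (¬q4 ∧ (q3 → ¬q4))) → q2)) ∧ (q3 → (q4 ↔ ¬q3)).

10

Initial set: {T ((q3 → ((¬q3 ∨ (¬q4 ∧ (q3 → ¬q4))) → q2)) ∧ (q3 → (q4 ↔ ¬q3)))}.
T ((q3 → ((¬q3 ∨ (¬q4 ∧ (q3 → ¬q4))) → q2)) ∧ (q3 → (q4 ↔ ¬q3))): α-rule — add T (q3 → ((¬q3 ∨ (¬q4 ∧ (q3 → ¬q4))) → q2)), T (q3 → (q4 ↔ ¬q3)).
T (q3 → ((¬q3 ∨ (¬q4 ∧ (q3 → ¬q4))) → q2)): β-rule — branch into F q3  //  T ((¬q3 ∨ (¬q4 ∧ (q3 → ¬q4))) → q2).
  branch 1 (add F q3):
    T (q3 → (q4 ↔ ¬q3)): β-rule — branch into F q3  //  T (q4 ↔ ¬q3).
      branch 1.1 (add F q3):
        ○ open, literals {q3=F}.
      branch 1.2 (add T (q4 ↔ ¬q3)):
        T (q4 ↔ ¬q3): β-rule — branch into T q4, T ¬q3  //  F q4, F ¬q3.
          branch 1.2.1 (add T q4, T ¬q3):
            ○ open, literals {q3=F, q4=T}.
          branch 1.2.2 (add F q4, F ¬q3):
            × closes — contains both q3 and ¬q3.
  branch 2 (add T ((¬q3 ∨ (¬q4 ∧ (q3 → ¬q4))) → q2)):
    T (q3 → (q4 ↔ ¬q3)): β-rule — branch into F q3  //  T (q4 ↔ ¬q3).
      branch 2.1 (add F q3):
        T ((¬q3 ∨ (¬q4 ∧ (q3 → ¬q4))) → q2): β-rule — branch into F (¬q3 ∨ (¬q4 ∧ (q3 → ¬q4)))  //  T q2.
          branch 2.1.1 (add F (¬q3 ∨ (¬q4 ∧ (q3 → ¬q4)))):
            F (¬q3 ∨ (¬q4 ∧ (q3 → ¬q4))): α-rule — add F ¬q3, F (¬q4 ∧ (q3 → ¬q4)).
            × closes — contains both q3 and ¬q3.
          branch 2.1.2 (add T q2):
            ○ open, literals {q2=T, q3=F}.
      branch 2.2 (add T (q4 ↔ ¬q3)):
        T ((¬q3 ∨ (¬q4 ∧ (q3 → ¬q4))) → q2): β-rule — branch into F (¬q3 ∨ (¬q4 ∧ (q3 → ¬q4)))  //  T q2.
          branch 2.2.1 (add F (¬q3 ∨ (¬q4 ∧ (q3 → ¬q4)))):
            F (¬q3 ∨ (¬q4 ∧ (q3 → ¬q4))): α-rule — add F ¬q3, F (¬q4 ∧ (q3 → ¬q4)).
            T (q4 ↔ ¬q3): β-rule — branch into T q4, T ¬q3  //  F q4, F ¬q3.
              branch 2.2.1.1 (add T q4, T ¬q3):
                × closes — contains both q3 and ¬q3.
              branch 2.2.1.2 (add F q4, F ¬q3):
                F (¬q4 ∧ (q3 → ¬q4)): β-rule — branch into F ¬q4  //  F (q3 → ¬q4).
                  branch 2.2.1.2.1 (add F ¬q4):
                    × closes — contains both q4 and ¬q4.
                  branch 2.2.1.2.2 (add F (q3 → ¬q4)):
                    F (q3 → ¬q4): α-rule — add T q3, F ¬q4.
                    × closes — contains both q4 and ¬q4.
          branch 2.2.2 (add T q2):
            T (q4 ↔ ¬q3): β-rule — branch into T q4, T ¬q3  //  F q4, F ¬q3.
              branch 2.2.2.1 (add T q4, T ¬q3):
                ○ open, literals {q2=T, q3=F, q4=T}.
              branch 2.2.2.2 (add F q4, F ¬q3):
                ○ open, literals {q2=T, q3=T, q4=F}.
5 branches closed, 5 open.
Each open branch fixes some atoms; the unmentioned ones are free. Counting distinct full assignments: branch {q3=F} (q1, q4, q2) contributes 8 new; branch {q3=F, q4=T} (q1, q2) contributes 0 new; branch {q2=T, q3=F} (q1, q4) contributes 0 new; branch {q2=T, q3=F, q4=T} (q1) contributes 0 new; branch {q2=T, q3=T, q4=F} (q1) contributes 2 new. Total: 10.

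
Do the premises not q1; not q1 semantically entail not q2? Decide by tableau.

No

Initial set: {not q1; not q1; not not q2}.
○ open, literals {q1=false, q2=true}.
0 branches closed, 1 open.
An open branch gives a countermodel: q1=false, q2=true (unmentioned atoms arbitrary); the premises hold there but the conclusion fails.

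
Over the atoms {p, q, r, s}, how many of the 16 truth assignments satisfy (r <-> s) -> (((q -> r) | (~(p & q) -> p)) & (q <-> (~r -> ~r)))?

Initial set: {((r <-> s) -> (((q -> r) | (~(p & q) -> p)) & (q <-> (~r -> ~r))))}.
((r <-> s) -> (((q -> r) | (~(p & q) -> p)) & (q <-> (~r -> ~r)))): β-rule — branch into ~(r <-> s)  //  (((q -> r) | (~(p & q) -> p)) & (q <-> (~r -> ~r))).
  branch 1 (add ~(r <-> s)):
    ~(r <-> s): β-rule — branch into r, ~s  //  ~r, s.
      branch 1.1 (add r, ~s):
        ○ open, literals {r=T, s=F}.
      branch 1.2 (add ~r, s):
        ○ open, literals {r=F, s=T}.
  branch 2 (add (((q -> r) | (~(p & q) -> p)) & (q <-> (~r -> ~r)))):
    (((q -> r) | (~(p & q) -> p)) & (q <-> (~r -> ~r))): α-rule — add ((q -> r) | (~(p & q) -> p)), (q <-> (~r -> ~r)).
    ((q -> r) | (~(p & q) -> p)): β-rule — branch into (q -> r)  //  (~(p & q) -> p).
      branch 2.1 (add (q -> r)):
        (q <-> (~r -> ~r)): β-rule — branch into q, (~r -> ~r)  //  ~q, ~(~r -> ~r).
          branch 2.1.1 (add q, (~r -> ~r)):
            (q -> r): β-rule — branch into ~q  //  r.
              branch 2.1.1.1 (add ~q):
                × closes — contains both q and ~q.
              branch 2.1.1.2 (add r):
                (~r -> ~r): β-rule — branch into ~~r  //  ~r.
                  branch 2.1.1.2.1 (add ~~r):
                    ○ open, literals {q=T, r=T}.
                  branch 2.1.1.2.2 (add ~r):
                    × closes — contains both r and ~r.
          branch 2.1.2 (add ~q, ~(~r -> ~r)):
            ~(~r -> ~r): α-rule — add ~r, ~~r.
            × closes — contains both r and ~r.
      branch 2.2 (add (~(p & q) -> p)):
        (q <-> (~r -> ~r)): β-rule — branch into q, (~r -> ~r)  //  ~q, ~(~r -> ~r).
          branch 2.2.1 (add q, (~r -> ~r)):
            (~(p & q) -> p): β-rule — branch into ~~(p & q)  //  p.
              branch 2.2.1.1 (add ~~(p & q)):
                ~~(p & q): α-rule — add p, q.
                (~r -> ~r): β-rule — branch into ~~r  //  ~r.
                  branch 2.2.1.1.1 (add ~~r):
                    ○ open, literals {p=T, q=T, r=T}.
                  branch 2.2.1.1.2 (add ~r):
                    ○ open, literals {p=T, q=T, r=F}.
              branch 2.2.1.2 (add p):
                (~r -> ~r): β-rule — branch into ~~r  //  ~r.
                  branch 2.2.1.2.1 (add ~~r):
                    ○ open, literals {p=T, q=T, r=T}.
                  branch 2.2.1.2.2 (add ~r):
                    ○ open, literals {p=T, q=T, r=F}.
          branch 2.2.2 (add ~q, ~(~r -> ~r)):
            ~(~r -> ~r): α-rule — add ~r, ~~r.
            × closes — contains both r and ~r.
4 branches closed, 7 open.
Each open branch fixes some atoms; the unmentioned ones are free. Counting distinct full assignments: branch {r=T, s=F} (p, q) contributes 4 new; branch {r=F, s=T} (p, q) contributes 4 new; branch {q=T, r=T} (p, s) contributes 2 new; branch {p=T, q=T, r=T} (s) contributes 0 new; branch {p=T, q=T, r=F} (s) contributes 1 new; branch {p=T, q=T, r=T} (s) contributes 0 new; branch {p=T, q=T, r=F} (s) contributes 0 new. Total: 11.

11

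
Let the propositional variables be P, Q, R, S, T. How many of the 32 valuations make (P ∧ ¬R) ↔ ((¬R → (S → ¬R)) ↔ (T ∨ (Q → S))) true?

Initial set: {T ((P ∧ ¬R) ↔ ((¬R → (S → ¬R)) ↔ (T ∨ (Q → S))))}.
T ((P ∧ ¬R) ↔ ((¬R → (S → ¬R)) ↔ (T ∨ (Q → S)))): β-rule — branch into T (P ∧ ¬R), T ((¬R → (S → ¬R)) ↔ (T ∨ (Q → S)))  //  F (P ∧ ¬R), F ((¬R → (S → ¬R)) ↔ (T ∨ (Q → S))).
  branch 1 (add T (P ∧ ¬R), T ((¬R → (S → ¬R)) ↔ (T ∨ (Q → S)))):
    T (P ∧ ¬R): α-rule — add T P, T ¬R.
    T ((¬R → (S → ¬R)) ↔ (T ∨ (Q → S))): β-rule — branch into T (¬R → (S → ¬R)), T (T ∨ (Q → S))  //  F (¬R → (S → ¬R)), F (T ∨ (Q → S)).
      branch 1.1 (add T (¬R → (S → ¬R)), T (T ∨ (Q → S))):
        T (¬R → (S → ¬R)): β-rule — branch into F ¬R  //  T (S → ¬R).
          branch 1.1.1 (add F ¬R):
            × closes — contains both R and ¬R.
          branch 1.1.2 (add T (S → ¬R)):
            T (T ∨ (Q → S)): β-rule — branch into T T  //  T (Q → S).
              branch 1.1.2.1 (add T T):
                T (S → ¬R): β-rule — branch into F S  //  T ¬R.
                  branch 1.1.2.1.1 (add F S):
                    ○ open, literals {P=T, R=F, S=F, T=T}.
                  branch 1.1.2.1.2 (add T ¬R):
                    ○ open, literals {P=T, R=F, T=T}.
              branch 1.1.2.2 (add T (Q → S)):
                T (S → ¬R): β-rule — branch into F S  //  T ¬R.
                  branch 1.1.2.2.1 (add F S):
                    T (Q → S): β-rule — branch into F Q  //  T S.
                      branch 1.1.2.2.1.1 (add F Q):
                        ○ open, literals {P=T, Q=F, R=F, S=F}.
                      branch 1.1.2.2.1.2 (add T S):
                        × closes — contains both S and ¬S.
                  branch 1.1.2.2.2 (add T ¬R):
                    T (Q → S): β-rule — branch into F Q  //  T S.
                      branch 1.1.2.2.2.1 (add F Q):
                        ○ open, literals {P=T, Q=F, R=F}.
                      branch 1.1.2.2.2.2 (add T S):
                        ○ open, literals {P=T, R=F, S=T}.
      branch 1.2 (add F (¬R → (S → ¬R)), F (T ∨ (Q → S))):
        F (¬R → (S → ¬R)): α-rule — add T ¬R, F (S → ¬R).
        F (T ∨ (Q → S)): α-rule — add F T, F (Q → S).
        F (S → ¬R): α-rule — add T S, F ¬R.
        × closes — contains both R and ¬R.
  branch 2 (add F (P ∧ ¬R), F ((¬R → (S → ¬R)) ↔ (T ∨ (Q → S)))):
    F (P ∧ ¬R): β-rule — branch into F P  //  F ¬R.
      branch 2.1 (add F P):
        F ((¬R → (S → ¬R)) ↔ (T ∨ (Q → S))): β-rule — branch into T (¬R → (S → ¬R)), F (T ∨ (Q → S))  //  F (¬R → (S → ¬R)), T (T ∨ (Q → S)).
          branch 2.1.1 (add T (¬R → (S → ¬R)), F (T ∨ (Q → S))):
            F (T ∨ (Q → S)): α-rule — add F T, F (Q → S).
            F (Q → S): α-rule — add T Q, F S.
            T (¬R → (S → ¬R)): β-rule — branch into F ¬R  //  T (S → ¬R).
              branch 2.1.1.1 (add F ¬R):
                ○ open, literals {P=F, Q=T, R=T, S=F, T=F}.
              branch 2.1.1.2 (add T (S → ¬R)):
                T (S → ¬R): β-rule — branch into F S  //  T ¬R.
                  branch 2.1.1.2.1 (add F S):
                    ○ open, literals {P=F, Q=T, S=F, T=F}.
                  branch 2.1.1.2.2 (add T ¬R):
                    ○ open, literals {P=F, Q=T, R=F, S=F, T=F}.
          branch 2.1.2 (add F (¬R → (S → ¬R)), T (T ∨ (Q → S))):
            F (¬R → (S → ¬R)): α-rule — add T ¬R, F (S → ¬R).
            F (S → ¬R): α-rule — add T S, F ¬R.
            × closes — contains both R and ¬R.
      branch 2.2 (add F ¬R):
        F ((¬R → (S → ¬R)) ↔ (T ∨ (Q → S))): β-rule — branch into T (¬R → (S → ¬R)), F (T ∨ (Q → S))  //  F (¬R → (S → ¬R)), T (T ∨ (Q → S)).
          branch 2.2.1 (add T (¬R → (S → ¬R)), F (T ∨ (Q → S))):
            F (T ∨ (Q → S)): α-rule — add F T, F (Q → S).
            F (Q → S): α-rule — add T Q, F S.
            T (¬R → (S → ¬R)): β-rule — branch into F ¬R  //  T (S → ¬R).
              branch 2.2.1.1 (add F ¬R):
                ○ open, literals {Q=T, R=T, S=F, T=F}.
              branch 2.2.1.2 (add T (S → ¬R)):
                T (S → ¬R): β-rule — branch into F S  //  T ¬R.
                  branch 2.2.1.2.1 (add F S):
                    ○ open, literals {Q=T, R=T, S=F, T=F}.
                  branch 2.2.1.2.2 (add T ¬R):
                    × closes — contains both R and ¬R.
          branch 2.2.2 (add F (¬R → (S → ¬R)), T (T ∨ (Q → S))):
            F (¬R → (S → ¬R)): α-rule — add T ¬R, F (S → ¬R).
            × closes — contains both R and ¬R.
6 branches closed, 10 open.
Each open branch fixes some atoms; the unmentioned ones are free. Counting distinct full assignments: branch {P=T, R=F, S=F, T=T} (Q) contributes 2 new; branch {P=T, R=F, T=T} (Q, S) contributes 2 new; branch {P=T, Q=F, R=F, S=F} (T) contributes 1 new; branch {P=T, Q=F, R=F} (S, T) contributes 1 new; branch {P=T, R=F, S=T} (Q, T) contributes 1 new; branch {P=F, Q=T, R=T, S=F, T=F} (none free) contributes 1 new; branch {P=F, Q=T, S=F, T=F} (R) contributes 1 new; branch {P=F, Q=T, R=F, S=F, T=F} (none free) contributes 0 new; branch {Q=T, R=T, S=F, T=F} (P) contributes 1 new; branch {Q=T, R=T, S=F, T=F} (P) contributes 0 new. Total: 10.

10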